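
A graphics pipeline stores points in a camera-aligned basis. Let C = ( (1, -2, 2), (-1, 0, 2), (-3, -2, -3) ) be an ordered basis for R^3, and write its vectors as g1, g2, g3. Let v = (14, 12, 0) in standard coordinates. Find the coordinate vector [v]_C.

[v]_C is the unique c with M c = v, where M has columns g1, ..., g3.
Solving this 3x3 system gives c = (-2, -4, -4).
Check: -2g1 - 4g2 - 4g3 = (14, 12, 0).

(-2, -4, -4)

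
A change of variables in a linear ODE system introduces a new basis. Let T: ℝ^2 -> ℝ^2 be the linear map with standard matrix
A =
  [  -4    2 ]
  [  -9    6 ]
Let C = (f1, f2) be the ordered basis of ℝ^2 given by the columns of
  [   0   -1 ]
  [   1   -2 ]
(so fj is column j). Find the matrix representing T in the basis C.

[[2, -3], [-2, 0]]

Let P have columns f1, f2. Then [T]_C = P^(-1) A P.
Here det P = 1, so P^(-1) is integer; computing A P first and then P^(-1)(A P) gives [[2, -3], [-2, 0]].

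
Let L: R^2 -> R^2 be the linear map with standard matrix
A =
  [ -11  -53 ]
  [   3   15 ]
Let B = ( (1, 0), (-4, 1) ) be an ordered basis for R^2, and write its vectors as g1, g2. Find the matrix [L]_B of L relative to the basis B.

With P the matrix whose columns are g1, g2, [L]_B = P^(-1) A P.
Column by column: L(g1) = A g1 = (-11, 3); its B-coordinates (1, 3) give column 1.
Continuing for each basis vector yields [L]_B = [[1, 3], [3, 3]].

[[1, 3], [3, 3]]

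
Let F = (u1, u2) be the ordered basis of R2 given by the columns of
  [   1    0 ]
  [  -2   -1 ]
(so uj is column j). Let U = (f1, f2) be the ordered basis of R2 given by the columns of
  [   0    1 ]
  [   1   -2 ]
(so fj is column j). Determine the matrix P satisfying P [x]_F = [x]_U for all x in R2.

Let M have columns uj and N have columns fj. Then for every x, N [x]_U = x = M [x]_F, so P = N^(-1) M.
Since det N = -1, N^(-1) has integer entries; multiplying gives P = [[0, -1], [1, 0]].

[[0, -1], [1, 0]]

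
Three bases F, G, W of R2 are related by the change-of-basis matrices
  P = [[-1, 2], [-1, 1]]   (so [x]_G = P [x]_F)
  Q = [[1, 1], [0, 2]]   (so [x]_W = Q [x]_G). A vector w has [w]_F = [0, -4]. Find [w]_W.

Composing the changes, [w]_W = Q P [w]_F.
Q P = [[-2, 3], [-2, 2]]; applying this to [0, -4] gives [-12, -8].

[-12, -8]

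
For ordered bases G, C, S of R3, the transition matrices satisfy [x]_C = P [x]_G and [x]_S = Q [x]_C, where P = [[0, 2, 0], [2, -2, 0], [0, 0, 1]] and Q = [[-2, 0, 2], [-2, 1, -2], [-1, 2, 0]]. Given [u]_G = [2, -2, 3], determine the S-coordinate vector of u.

First [u]_C = P [u]_G = [-4, 8, 3].
Then [u]_S = Q [u]_C = [14, 10, 20].

[14, 10, 20]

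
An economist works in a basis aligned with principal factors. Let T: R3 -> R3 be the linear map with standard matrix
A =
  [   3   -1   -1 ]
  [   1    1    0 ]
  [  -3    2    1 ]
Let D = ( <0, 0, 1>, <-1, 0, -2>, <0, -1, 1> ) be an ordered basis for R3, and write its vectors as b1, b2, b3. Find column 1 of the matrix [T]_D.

Compute T(b1) = A b1 = <-1, 0, 1> in standard coordinates.
Then write this in D-coordinates: solve for y in y_1 b1 + ... + y_3 b3 = <-1, 0, 1>.
This gives y = <3, 1, 0>, which is column 1 of [T]_D.

<3, 1, 0>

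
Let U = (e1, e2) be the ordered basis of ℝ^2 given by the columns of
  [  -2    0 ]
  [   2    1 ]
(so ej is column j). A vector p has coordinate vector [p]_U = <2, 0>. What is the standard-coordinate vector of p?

The coordinates say p = 2e1 + 0·e2; adding the scaled basis vectors gives <-4, 4>.

<-4, 4>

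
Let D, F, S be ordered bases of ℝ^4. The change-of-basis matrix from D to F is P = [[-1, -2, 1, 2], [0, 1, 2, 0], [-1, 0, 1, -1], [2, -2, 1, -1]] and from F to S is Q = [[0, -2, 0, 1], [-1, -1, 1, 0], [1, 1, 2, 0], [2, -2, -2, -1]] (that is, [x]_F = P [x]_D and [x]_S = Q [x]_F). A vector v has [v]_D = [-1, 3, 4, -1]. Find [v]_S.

Composing the changes, [v]_S = Q P [v]_D.
Q P = [[2, -4, -3, -1], [0, 1, -2, -3], [-3, -1, 5, 0], [-2, -4, -5, 7]]; applying this to [-1, 3, 4, -1] gives [-25, -2, 20, -37].

[-25, -2, 20, -37]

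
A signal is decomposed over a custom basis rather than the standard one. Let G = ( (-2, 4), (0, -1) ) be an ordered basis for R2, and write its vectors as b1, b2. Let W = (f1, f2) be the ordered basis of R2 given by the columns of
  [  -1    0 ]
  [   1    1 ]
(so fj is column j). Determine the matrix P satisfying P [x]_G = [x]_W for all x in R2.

[[2, 0], [2, -1]]

Column j of P is [bj]_W, since P maps G-coordinates to W-coordinates.
Expressing b1 in W: b1 = 2f1 + 2f2, so column 1 of P is (2, 2).
Doing the same for each bj gives P = [[2, 0], [2, -1]].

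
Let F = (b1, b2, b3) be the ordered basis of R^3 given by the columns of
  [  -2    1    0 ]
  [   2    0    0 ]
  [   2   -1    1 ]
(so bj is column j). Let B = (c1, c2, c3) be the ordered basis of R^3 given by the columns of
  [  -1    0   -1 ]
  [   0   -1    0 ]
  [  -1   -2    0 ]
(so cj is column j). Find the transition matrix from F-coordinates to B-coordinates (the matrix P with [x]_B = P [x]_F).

Column j of P is [bj]_B, since P maps F-coordinates to B-coordinates.
Expressing b1 in B: b1 = 2c1 - 2c2 + 0·c3, so column 1 of P is (2, -2, 0).
Doing the same for each bj gives P = [[2, 1, -1], [-2, 0, 0], [0, -2, 1]].

[[2, 1, -1], [-2, 0, 0], [0, -2, 1]]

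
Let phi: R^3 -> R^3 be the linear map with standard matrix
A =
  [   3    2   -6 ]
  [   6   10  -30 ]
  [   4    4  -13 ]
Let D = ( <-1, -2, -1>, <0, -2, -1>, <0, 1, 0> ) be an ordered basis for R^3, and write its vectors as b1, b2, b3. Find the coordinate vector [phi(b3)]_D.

Compute phi(b3) = A b3 = <2, 10, 4> in standard coordinates.
Then write this in D-coordinates: solve for y in y_1 b1 + ... + y_3 b3 = <2, 10, 4>.
This gives y = <-2, -2, 2>, which is column 3 of [phi]_D.

<-2, -2, 2>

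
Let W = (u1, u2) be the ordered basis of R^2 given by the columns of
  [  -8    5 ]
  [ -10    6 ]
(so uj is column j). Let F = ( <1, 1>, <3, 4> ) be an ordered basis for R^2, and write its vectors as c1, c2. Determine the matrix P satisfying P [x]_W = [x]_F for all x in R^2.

Take x = uj: its W-coordinates are the j-th standard unit vector, so P e_j — column j of P — equals [uj]_F.
u1 = -2c1 - 2c2, giving column 1 = <-2, -2>; repeating for each j gives P = [[-2, 2], [-2, 1]].

[[-2, 2], [-2, 1]]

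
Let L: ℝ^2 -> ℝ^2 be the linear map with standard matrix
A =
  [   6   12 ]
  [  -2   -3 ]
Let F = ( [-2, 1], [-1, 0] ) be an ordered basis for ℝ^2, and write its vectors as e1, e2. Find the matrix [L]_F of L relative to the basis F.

The j-th column of [L]_F is [L(ej)]_F.
L(e1) = A e1 = [0, 1] = e1 - 2e2, so column 1 is [1, -2].
Repeating for e2 and assembling the columns gives [[1, 2], [-2, 2]].

[[1, 2], [-2, 2]]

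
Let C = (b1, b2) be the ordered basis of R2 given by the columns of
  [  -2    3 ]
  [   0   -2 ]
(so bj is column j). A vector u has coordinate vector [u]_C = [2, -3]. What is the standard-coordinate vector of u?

By definition u = 2b1 - 3b2.
Summing componentwise gives [-13, 6].

[-13, 6]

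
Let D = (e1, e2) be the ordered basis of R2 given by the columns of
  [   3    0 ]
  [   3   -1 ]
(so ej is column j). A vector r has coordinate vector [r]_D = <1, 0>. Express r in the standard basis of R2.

By definition r = e1 + 0·e2.
Summing componentwise gives <3, 3>.

<3, 3>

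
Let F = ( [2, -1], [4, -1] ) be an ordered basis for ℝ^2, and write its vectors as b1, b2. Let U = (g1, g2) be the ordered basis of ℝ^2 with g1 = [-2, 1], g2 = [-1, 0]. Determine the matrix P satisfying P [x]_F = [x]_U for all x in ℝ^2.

[[-1, -1], [0, -2]]

Take x = bj: its F-coordinates are the j-th standard unit vector, so P e_j — column j of P — equals [bj]_U.
b1 = -g1 + 0·g2, giving column 1 = [-1, 0]; repeating for each j gives P = [[-1, -1], [0, -2]].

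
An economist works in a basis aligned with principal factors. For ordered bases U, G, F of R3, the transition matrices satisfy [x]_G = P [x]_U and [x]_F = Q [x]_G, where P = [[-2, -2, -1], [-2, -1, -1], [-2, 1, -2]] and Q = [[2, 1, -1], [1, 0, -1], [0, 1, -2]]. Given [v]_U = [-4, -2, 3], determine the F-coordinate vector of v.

[25, 9, 7]

Composing the changes, [v]_F = Q P [v]_U.
Q P = [[-4, -6, -1], [0, -3, 1], [2, -3, 3]]; applying this to [-4, -2, 3] gives [25, 9, 7].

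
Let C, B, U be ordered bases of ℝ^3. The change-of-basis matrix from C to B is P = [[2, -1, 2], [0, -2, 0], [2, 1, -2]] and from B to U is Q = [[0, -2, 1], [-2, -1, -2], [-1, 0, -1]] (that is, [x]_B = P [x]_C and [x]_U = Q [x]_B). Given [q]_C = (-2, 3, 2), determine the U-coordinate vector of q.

Apply P to get B-coordinates (-3, -6, -5), then Q to get U-coordinates.
The result is [q]_U = (7, 22, 8).

(7, 22, 8)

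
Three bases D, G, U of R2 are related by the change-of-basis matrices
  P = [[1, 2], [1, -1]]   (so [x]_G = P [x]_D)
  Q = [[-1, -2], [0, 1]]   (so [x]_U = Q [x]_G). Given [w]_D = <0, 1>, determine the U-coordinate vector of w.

<0, -1>

Apply P to get G-coordinates <2, -1>, then Q to get U-coordinates.
The result is [w]_U = <0, -1>.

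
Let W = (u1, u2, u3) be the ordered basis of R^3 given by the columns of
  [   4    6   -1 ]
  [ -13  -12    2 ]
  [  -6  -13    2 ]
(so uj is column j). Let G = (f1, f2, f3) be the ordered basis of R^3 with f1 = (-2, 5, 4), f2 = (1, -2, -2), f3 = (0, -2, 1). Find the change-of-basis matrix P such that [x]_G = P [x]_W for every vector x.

[[-1, -2, 0], [2, 2, -1], [2, -1, 0]]

Column j of P is [uj]_G, since P maps W-coordinates to G-coordinates.
Expressing u1 in G: u1 = -f1 + 2f2 + 2f3, so column 1 of P is (-1, 2, 2).
Doing the same for each uj gives P = [[-1, -2, 0], [2, 2, -1], [2, -1, 0]].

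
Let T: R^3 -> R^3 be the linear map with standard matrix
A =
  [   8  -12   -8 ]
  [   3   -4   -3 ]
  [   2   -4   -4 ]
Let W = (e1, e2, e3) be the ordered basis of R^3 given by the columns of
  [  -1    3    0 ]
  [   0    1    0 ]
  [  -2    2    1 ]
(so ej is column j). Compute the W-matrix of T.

The j-th column of [T]_W is [T(ej)]_W.
T(e1) = A e1 = [8, 3, 6] = e1 + 3e2 + 2e3, so column 1 is [1, 3, 2].
Repeating for e2, e3 and assembling the columns gives [[1, 1, -1], [3, -1, -3], [2, -2, 0]].

[[1, 1, -1], [3, -1, -3], [2, -2, 0]]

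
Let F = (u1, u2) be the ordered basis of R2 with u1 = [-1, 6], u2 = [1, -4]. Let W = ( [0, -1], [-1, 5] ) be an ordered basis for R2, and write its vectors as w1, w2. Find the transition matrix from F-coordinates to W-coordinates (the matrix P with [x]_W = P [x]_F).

Let M have columns uj and N have columns wj. Then for every x, N [x]_W = x = M [x]_F, so P = N^(-1) M.
Since det N = -1, N^(-1) has integer entries; multiplying gives P = [[-1, -1], [1, -1]].

[[-1, -1], [1, -1]]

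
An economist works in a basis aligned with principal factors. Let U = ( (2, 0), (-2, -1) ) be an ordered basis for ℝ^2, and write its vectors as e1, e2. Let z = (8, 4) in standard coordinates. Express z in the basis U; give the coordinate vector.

We seek scalars with c_1 e1 + c_2 e2 = z; equivalently solve M c = z where the columns of M are e1, e2.
System: 2c_1 - 2c_2 = 8, 0c_1 - c_2 = 4; solving gives c_1 = 0, c_2 = -4.
Check: 0·e1 - 4e2 = (8, 4).

(0, -4)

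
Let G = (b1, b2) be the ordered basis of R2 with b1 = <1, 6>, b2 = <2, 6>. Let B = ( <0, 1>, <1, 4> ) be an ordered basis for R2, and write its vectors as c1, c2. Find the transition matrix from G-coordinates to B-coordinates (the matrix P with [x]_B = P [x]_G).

Take x = bj: its G-coordinates are the j-th standard unit vector, so P e_j — column j of P — equals [bj]_B.
b1 = 2c1 + c2, giving column 1 = <2, 1>; repeating for each j gives P = [[2, -2], [1, 2]].

[[2, -2], [1, 2]]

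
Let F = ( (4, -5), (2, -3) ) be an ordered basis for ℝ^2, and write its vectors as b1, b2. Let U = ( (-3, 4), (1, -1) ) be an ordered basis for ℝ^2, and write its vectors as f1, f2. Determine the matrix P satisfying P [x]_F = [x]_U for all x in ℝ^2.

[[-1, -1], [1, -1]]

Let M have columns bj and N have columns fj. Then for every x, N [x]_U = x = M [x]_F, so P = N^(-1) M.
Since det N = -1, N^(-1) has integer entries; multiplying gives P = [[-1, -1], [1, -1]].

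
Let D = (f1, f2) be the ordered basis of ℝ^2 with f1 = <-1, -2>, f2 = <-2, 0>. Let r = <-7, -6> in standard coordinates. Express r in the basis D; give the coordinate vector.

<3, 2>

[r]_D is the unique c with M c = r, where M has columns f1, f2.
System: -c_1 - 2c_2 = -7, -2c_1 + 0c_2 = -6; solving gives c_1 = 3, c_2 = 2.
Check: 3f1 + 2f2 = <-7, -6>.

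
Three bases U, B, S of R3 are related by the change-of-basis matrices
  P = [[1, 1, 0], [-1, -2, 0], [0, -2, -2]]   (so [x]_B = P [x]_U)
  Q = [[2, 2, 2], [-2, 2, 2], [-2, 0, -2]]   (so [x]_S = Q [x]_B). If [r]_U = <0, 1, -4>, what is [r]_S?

<10, 6, -14>

Apply P to get B-coordinates <1, -2, 6>, then Q to get S-coordinates.
The result is [r]_S = <10, 6, -14>.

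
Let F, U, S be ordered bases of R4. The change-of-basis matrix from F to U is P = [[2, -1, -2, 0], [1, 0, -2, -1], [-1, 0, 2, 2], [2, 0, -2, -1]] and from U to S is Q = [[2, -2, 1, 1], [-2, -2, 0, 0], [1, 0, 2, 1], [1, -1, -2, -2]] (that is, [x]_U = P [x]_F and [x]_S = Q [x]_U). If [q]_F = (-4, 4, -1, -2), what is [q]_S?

(-26, 20, -18, 2)

Apply P to get U-coordinates (-10, 0, -2, -4), then Q to get S-coordinates.
The result is [q]_S = (-26, 20, -18, 2).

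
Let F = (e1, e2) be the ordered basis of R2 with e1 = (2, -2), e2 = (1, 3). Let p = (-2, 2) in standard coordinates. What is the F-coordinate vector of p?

(-1, 0)

We seek scalars with c_1 e1 + c_2 e2 = p; equivalently solve M c = p where the columns of M are e1, e2.
System: 2c_1 + c_2 = -2, -2c_1 + 3c_2 = 2; solving gives c_1 = -1, c_2 = 0.
Check: -e1 + 0·e2 = (-2, 2).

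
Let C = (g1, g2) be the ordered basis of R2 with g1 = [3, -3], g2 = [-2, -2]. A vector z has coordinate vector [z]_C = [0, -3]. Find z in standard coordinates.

The coordinates say z = 0·g1 - 3g2; adding the scaled basis vectors gives [6, 6].

[6, 6]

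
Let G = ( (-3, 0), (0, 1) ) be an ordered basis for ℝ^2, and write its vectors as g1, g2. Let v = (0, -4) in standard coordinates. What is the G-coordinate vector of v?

Write v = c_1 g1 + c_2 g2 and solve for the c_i.
System: -3c_1 + 0c_2 = 0, 0c_1 + c_2 = -4; solving gives c_1 = 0, c_2 = -4.
Check: 0·g1 - 4g2 = (0, -4).

(0, -4)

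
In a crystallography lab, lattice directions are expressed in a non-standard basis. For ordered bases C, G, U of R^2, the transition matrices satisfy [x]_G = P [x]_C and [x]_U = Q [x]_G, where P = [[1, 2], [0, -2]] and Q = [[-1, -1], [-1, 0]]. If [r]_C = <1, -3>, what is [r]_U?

<-1, 5>

Composing the changes, [r]_U = Q P [r]_C.
Q P = [[-1, 0], [-1, -2]]; applying this to <1, -3> gives <-1, 5>.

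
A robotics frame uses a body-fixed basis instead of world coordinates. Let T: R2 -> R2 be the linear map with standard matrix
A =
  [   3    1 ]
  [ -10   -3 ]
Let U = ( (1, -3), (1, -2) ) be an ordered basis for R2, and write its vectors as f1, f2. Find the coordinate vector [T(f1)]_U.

Column 1 of [T]_U is the U-coordinate vector of T(f1).
In standard coordinates T(f1) = A f1 = (0, -1).
Converting to U: (0, -1) = f1 - f2, so the coordinate vector is (1, -1).

(1, -1)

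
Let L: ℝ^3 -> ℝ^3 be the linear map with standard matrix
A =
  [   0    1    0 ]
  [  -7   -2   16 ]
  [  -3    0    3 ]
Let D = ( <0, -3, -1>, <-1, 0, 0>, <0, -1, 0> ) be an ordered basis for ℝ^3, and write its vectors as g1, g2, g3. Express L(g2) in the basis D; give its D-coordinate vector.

<-3, 0, 2>

Compute L(g2) = A g2 = <0, 7, 3> in standard coordinates.
Then write this in D-coordinates: solve for y in y_1 g1 + ... + y_3 g3 = <0, 7, 3>.
This gives y = <-3, 0, 2>, which is column 2 of [L]_D.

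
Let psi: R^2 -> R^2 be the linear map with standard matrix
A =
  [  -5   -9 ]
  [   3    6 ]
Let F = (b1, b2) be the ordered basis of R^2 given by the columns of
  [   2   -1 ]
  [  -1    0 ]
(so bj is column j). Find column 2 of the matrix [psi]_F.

Compute psi(b2) = A b2 = [5, -3] in standard coordinates.
Then write this in F-coordinates: solve for y in y_1 b1 + y_2 b2 = [5, -3].
This gives y = [3, 1], which is column 2 of [psi]_F.

[3, 1]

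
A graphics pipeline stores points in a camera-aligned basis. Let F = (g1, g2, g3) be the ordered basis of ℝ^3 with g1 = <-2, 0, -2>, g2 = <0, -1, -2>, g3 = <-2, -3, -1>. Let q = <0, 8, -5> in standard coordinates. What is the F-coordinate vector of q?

<3, 1, -3>

[q]_F is the unique c with M c = q, where M has columns g1, ..., g3.
Solving this 3x3 system gives c = (3, 1, -3).
Check: 3g1 + g2 - 3g3 = <0, 8, -5>.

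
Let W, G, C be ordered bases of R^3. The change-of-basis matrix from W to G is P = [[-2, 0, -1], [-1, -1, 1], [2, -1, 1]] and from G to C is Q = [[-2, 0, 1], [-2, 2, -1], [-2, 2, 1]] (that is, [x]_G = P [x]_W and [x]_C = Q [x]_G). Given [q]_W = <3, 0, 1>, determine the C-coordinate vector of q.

Composing the changes, [q]_C = Q P [q]_W.
Q P = [[6, -1, 3], [0, -1, 3], [4, -3, 5]]; applying this to <3, 0, 1> gives <21, 3, 17>.

<21, 3, 17>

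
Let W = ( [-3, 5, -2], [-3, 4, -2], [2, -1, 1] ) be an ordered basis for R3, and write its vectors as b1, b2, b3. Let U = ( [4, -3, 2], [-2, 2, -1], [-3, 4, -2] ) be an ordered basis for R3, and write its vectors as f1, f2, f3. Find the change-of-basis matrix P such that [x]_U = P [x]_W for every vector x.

Let M have columns bj and N have columns fj. Then for every x, N [x]_U = x = M [x]_W, so P = N^(-1) M.
Since det N = -1, N^(-1) has integer entries; multiplying gives P = [[1, 0, 1], [2, 0, 1], [1, 1, 0]].

[[1, 0, 1], [2, 0, 1], [1, 1, 0]]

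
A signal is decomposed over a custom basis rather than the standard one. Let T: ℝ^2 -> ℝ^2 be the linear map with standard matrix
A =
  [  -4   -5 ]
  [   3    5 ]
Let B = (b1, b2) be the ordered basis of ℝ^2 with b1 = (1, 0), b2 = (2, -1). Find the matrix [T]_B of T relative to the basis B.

With P the matrix whose columns are b1, b2, [T]_B = P^(-1) A P.
Column by column: T(b1) = A b1 = (-4, 3); its B-coordinates (2, -3) give column 1.
Continuing for each basis vector yields [T]_B = [[2, -1], [-3, -1]].

[[2, -1], [-3, -1]]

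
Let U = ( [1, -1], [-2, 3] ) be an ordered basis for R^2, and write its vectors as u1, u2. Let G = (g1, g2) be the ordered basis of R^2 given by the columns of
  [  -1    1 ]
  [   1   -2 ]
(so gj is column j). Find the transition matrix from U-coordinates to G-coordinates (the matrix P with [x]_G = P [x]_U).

[[-1, 1], [0, -1]]

Take x = uj: its U-coordinates are the j-th standard unit vector, so P e_j — column j of P — equals [uj]_G.
u1 = -g1 + 0·g2, giving column 1 = [-1, 0]; repeating for each j gives P = [[-1, 1], [0, -1]].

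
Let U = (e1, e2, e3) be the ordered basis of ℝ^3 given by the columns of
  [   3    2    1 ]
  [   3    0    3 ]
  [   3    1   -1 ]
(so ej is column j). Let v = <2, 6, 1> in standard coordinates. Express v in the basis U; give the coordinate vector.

Write v = c_1 e1 + ... + c_3 e3 and solve for the c_i.
Row-reducing the augmented matrix [M | v] gives c = (1, -1, 1).
Check: e1 - e2 + e3 = <2, 6, 1>.

<1, -1, 1>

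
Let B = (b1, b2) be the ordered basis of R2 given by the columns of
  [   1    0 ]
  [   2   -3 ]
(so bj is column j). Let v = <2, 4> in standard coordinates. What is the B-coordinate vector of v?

<2, 0>

We seek scalars with c_1 b1 + c_2 b2 = v; equivalently solve M c = v where the columns of M are b1, b2.
System: c_1 + 0c_2 = 2, 2c_1 - 3c_2 = 4; solving gives c_1 = 2, c_2 = 0.
Check: 2b1 + 0·b2 = <2, 4>.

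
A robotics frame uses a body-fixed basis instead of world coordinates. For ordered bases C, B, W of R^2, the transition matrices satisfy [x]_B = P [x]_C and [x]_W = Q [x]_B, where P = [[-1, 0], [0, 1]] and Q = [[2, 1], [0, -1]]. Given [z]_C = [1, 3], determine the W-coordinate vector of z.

Composing the changes, [z]_W = Q P [z]_C.
Q P = [[-2, 1], [0, -1]]; applying this to [1, 3] gives [1, -3].

[1, -3]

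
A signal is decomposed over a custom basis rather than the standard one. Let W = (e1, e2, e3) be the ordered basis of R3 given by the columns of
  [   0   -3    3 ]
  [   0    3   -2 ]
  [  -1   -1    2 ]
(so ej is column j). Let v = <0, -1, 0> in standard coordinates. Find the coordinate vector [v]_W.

<-1, -1, -1>

Write v = c_1 e1 + ... + c_3 e3 and solve for the c_i.
Gaussian elimination on [M | v] yields c = (-1, -1, -1).
Check: -e1 - e2 - e3 = <0, -1, 0>.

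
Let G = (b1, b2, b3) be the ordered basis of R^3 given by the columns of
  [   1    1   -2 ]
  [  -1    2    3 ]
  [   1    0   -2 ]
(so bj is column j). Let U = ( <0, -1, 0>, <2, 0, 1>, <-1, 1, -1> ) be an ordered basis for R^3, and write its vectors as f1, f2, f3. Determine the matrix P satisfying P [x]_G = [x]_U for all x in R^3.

[[0, -1, -1], [0, 1, 0], [-1, 1, 2]]

Let M have columns bj and N have columns fj. Then for every x, N [x]_U = x = M [x]_G, so P = N^(-1) M.
Since det N = -1, N^(-1) has integer entries; multiplying gives P = [[0, -1, -1], [0, 1, 0], [-1, 1, 2]].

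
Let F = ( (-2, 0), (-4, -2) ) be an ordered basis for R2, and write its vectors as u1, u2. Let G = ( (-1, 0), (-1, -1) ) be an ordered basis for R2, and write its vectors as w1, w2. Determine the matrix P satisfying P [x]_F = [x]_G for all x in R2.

[[2, 2], [0, 2]]

Take x = uj: its F-coordinates are the j-th standard unit vector, so P e_j — column j of P — equals [uj]_G.
u1 = 2w1 + 0·w2, giving column 1 = (2, 0); repeating for each j gives P = [[2, 2], [0, 2]].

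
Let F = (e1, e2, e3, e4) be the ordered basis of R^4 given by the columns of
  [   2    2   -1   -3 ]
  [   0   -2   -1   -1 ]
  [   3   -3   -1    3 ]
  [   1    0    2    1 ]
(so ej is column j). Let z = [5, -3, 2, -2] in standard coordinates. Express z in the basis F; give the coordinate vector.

[1, 2, -2, 1]

We seek scalars with c_1 e1 + ... + c_4 e4 = z; equivalently solve M c = z where the columns of M are e1, ..., e4.
Gaussian elimination on [M | z] yields c = (1, 2, -2, 1).
Check: e1 + 2e2 - 2e3 + e4 = [5, -3, 2, -2].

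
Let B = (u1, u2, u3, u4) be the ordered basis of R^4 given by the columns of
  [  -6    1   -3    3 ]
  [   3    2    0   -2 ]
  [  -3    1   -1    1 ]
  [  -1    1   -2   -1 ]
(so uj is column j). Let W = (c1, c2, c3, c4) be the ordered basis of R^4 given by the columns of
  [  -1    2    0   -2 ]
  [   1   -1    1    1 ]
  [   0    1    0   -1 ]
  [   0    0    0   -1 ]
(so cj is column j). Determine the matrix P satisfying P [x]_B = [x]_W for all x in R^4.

[[0, 1, 1, -1], [-2, 0, 1, 2], [0, 2, -2, 0], [1, -1, 2, 1]]

Let M have columns uj and N have columns cj. Then for every x, N [x]_W = x = M [x]_B, so P = N^(-1) M.
Since det N = -1, N^(-1) has integer entries; multiplying gives P = [[0, 1, 1, -1], [-2, 0, 1, 2], [0, 2, -2, 0], [1, -1, 2, 1]].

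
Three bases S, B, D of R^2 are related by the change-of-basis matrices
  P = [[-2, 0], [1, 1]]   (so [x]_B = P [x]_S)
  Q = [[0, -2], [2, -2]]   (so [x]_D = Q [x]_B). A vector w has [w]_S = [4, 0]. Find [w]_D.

[-8, -24]

Apply P to get B-coordinates [-8, 4], then Q to get D-coordinates.
The result is [w]_D = [-8, -24].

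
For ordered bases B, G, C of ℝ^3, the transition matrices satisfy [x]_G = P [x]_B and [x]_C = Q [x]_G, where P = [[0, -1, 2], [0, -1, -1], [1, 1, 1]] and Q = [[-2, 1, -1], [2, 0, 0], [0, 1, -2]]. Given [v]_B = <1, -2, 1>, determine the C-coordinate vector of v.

Composing the changes, [v]_C = Q P [v]_B.
Q P = [[-1, 0, -6], [0, -2, 4], [-2, -3, -3]]; applying this to <1, -2, 1> gives <-7, 8, 1>.

<-7, 8, 1>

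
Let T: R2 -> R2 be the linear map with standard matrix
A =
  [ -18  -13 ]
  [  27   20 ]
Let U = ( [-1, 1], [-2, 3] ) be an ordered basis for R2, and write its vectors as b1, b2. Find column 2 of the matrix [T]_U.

[-3, 3]

Column 2 of [T]_U is the U-coordinate vector of T(b2).
In standard coordinates T(b2) = A b2 = [-3, 6].
Converting to U: [-3, 6] = -3b1 + 3b2, so the coordinate vector is [-3, 3].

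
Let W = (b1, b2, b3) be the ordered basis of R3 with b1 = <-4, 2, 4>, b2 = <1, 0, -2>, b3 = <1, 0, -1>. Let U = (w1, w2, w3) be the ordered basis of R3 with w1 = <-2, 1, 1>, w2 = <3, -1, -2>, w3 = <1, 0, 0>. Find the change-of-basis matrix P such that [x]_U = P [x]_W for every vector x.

Let M have columns bj and N have columns wj. Then for every x, N [x]_U = x = M [x]_W, so P = N^(-1) M.
Since det N = -1, N^(-1) has integer entries; multiplying gives P = [[0, 2, 1], [-2, 2, 1], [2, -1, 0]].

[[0, 2, 1], [-2, 2, 1], [2, -1, 0]]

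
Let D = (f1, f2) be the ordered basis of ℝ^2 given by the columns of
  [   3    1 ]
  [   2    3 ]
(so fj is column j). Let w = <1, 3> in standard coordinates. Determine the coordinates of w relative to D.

<0, 1>

We seek scalars with c_1 f1 + c_2 f2 = w; equivalently solve M c = w where the columns of M are f1, f2.
System: 3c_1 + c_2 = 1, 2c_1 + 3c_2 = 3; solving gives c_1 = 0, c_2 = 1.
Check: 0·f1 + f2 = <1, 3>.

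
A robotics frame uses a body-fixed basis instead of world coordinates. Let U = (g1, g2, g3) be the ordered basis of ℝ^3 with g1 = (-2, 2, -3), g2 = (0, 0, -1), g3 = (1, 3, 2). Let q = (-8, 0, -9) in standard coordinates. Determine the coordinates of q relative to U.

(3, -4, -2)

We seek scalars with c_1 g1 + ... + c_3 g3 = q; equivalently solve M c = q where the columns of M are g1, ..., g3.
Row-reducing the augmented matrix [M | q] gives c = (3, -4, -2).
Check: 3g1 - 4g2 - 2g3 = (-8, 0, -9).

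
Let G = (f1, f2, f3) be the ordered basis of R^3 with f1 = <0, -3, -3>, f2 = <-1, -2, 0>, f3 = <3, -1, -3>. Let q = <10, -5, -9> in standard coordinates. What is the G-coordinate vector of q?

<-1, 2, 4>

[q]_G is the unique c with M c = q, where M has columns f1, ..., f3.
Solving this 3x3 system gives c = (-1, 2, 4).
Check: -f1 + 2f2 + 4f3 = <10, -5, -9>.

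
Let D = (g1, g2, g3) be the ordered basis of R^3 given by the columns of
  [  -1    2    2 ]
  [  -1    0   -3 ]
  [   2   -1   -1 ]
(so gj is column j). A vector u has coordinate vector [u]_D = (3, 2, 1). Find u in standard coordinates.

The coordinates say u = 3g1 + 2g2 + g3; adding the scaled basis vectors gives (3, -6, 3).

(3, -6, 3)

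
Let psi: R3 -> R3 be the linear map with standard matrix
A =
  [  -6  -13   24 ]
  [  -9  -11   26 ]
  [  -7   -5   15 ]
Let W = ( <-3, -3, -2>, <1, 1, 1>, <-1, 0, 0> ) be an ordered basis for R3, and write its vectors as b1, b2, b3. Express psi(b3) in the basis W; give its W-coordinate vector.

<-2, 3, 3>

Column 3 of [psi]_W is the W-coordinate vector of psi(b3).
In standard coordinates psi(b3) = A b3 = <6, 9, 7>.
Converting to W: <6, 9, 7> = -2b1 + 3b2 + 3b3, so the coordinate vector is <-2, 3, 3>.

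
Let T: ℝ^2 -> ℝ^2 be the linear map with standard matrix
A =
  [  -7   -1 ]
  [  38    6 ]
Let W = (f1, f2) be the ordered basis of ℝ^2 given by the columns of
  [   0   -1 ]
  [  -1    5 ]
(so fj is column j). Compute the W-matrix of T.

The j-th column of [T]_W is [T(fj)]_W.
T(f1) = A f1 = (1, -6) = f1 - f2, so column 1 is (1, -1).
Repeating for f2 and assembling the columns gives [[1, -2], [-1, -2]].

[[1, -2], [-1, -2]]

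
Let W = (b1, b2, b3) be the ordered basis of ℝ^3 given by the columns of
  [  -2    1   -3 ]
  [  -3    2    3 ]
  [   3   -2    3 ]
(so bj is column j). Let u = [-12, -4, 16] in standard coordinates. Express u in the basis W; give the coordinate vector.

We seek scalars with c_1 b1 + ... + c_3 b3 = u; equivalently solve M c = u where the columns of M are b1, ..., b3.
Solving this 3x3 system gives c = (2, -2, 2).
Check: 2b1 - 2b2 + 2b3 = [-12, -4, 16].

[2, -2, 2]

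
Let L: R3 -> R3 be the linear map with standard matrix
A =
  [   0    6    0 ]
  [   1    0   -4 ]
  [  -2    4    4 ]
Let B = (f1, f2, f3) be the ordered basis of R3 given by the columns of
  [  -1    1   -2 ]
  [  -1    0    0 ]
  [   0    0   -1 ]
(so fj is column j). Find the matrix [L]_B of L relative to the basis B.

Let P have columns f1, ..., f3. Then [L]_B = P^(-1) A P.
Here det P = -1, so P^(-1) is integer; computing A P first and then P^(-1)(A P) gives [[1, -1, -2], [-1, 3, -2], [2, 2, 0]].

[[1, -1, -2], [-1, 3, -2], [2, 2, 0]]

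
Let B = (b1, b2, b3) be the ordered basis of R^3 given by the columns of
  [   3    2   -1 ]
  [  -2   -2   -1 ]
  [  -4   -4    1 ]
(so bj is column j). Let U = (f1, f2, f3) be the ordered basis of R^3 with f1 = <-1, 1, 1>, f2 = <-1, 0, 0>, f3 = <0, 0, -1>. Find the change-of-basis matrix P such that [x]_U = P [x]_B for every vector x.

[[-2, -2, -1], [-1, 0, 2], [2, 2, -2]]

Let M have columns bj and N have columns fj. Then for every x, N [x]_U = x = M [x]_B, so P = N^(-1) M.
Since det N = -1, N^(-1) has integer entries; multiplying gives P = [[-2, -2, -1], [-1, 0, 2], [2, 2, -2]].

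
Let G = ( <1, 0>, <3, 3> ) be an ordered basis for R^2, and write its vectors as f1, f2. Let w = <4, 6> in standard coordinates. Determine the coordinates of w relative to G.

<-2, 2>

Write w = c_1 f1 + c_2 f2 and solve for the c_i.
System: c_1 + 3c_2 = 4, 0c_1 + 3c_2 = 6; solving gives c_1 = -2, c_2 = 2.
Check: -2f1 + 2f2 = <4, 6>.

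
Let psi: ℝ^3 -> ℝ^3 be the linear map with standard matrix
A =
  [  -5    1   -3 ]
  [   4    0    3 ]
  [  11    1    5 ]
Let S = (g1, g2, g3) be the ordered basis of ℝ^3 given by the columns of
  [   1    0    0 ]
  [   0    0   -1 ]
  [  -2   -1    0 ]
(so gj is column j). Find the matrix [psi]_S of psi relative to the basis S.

With P the matrix whose columns are g1, ..., g3, [psi]_S = P^(-1) A P.
Column by column: psi(g1) = A g1 = [1, -2, 1]; its S-coordinates [1, -3, 2] give column 1.
Continuing for each basis vector yields [psi]_S = [[1, 3, -1], [-3, -1, 3], [2, 3, 0]].

[[1, 3, -1], [-3, -1, 3], [2, 3, 0]]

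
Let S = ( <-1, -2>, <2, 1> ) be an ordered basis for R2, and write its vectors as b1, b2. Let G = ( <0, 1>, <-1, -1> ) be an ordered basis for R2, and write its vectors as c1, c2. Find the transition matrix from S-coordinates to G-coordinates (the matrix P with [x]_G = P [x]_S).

Let M have columns bj and N have columns cj. Then for every x, N [x]_G = x = M [x]_S, so P = N^(-1) M.
Since det N = 1, N^(-1) has integer entries; multiplying gives P = [[-1, -1], [1, -2]].

[[-1, -1], [1, -2]]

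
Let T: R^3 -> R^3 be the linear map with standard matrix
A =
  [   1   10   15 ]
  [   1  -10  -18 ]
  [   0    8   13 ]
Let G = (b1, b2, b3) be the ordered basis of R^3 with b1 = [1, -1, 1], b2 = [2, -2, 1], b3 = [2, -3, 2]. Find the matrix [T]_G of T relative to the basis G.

[[2, -1, -2], [1, 0, 0], [1, -1, 2]]

Let P have columns b1, ..., b3. Then [T]_G = P^(-1) A P.
Here det P = -1, so P^(-1) is integer; computing A P first and then P^(-1)(A P) gives [[2, -1, -2], [1, 0, 0], [1, -1, 2]].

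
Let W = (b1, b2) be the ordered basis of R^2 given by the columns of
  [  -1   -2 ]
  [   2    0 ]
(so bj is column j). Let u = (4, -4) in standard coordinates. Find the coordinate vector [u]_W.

[u]_W is the unique c with M c = u, where M has columns b1, b2.
System: -c_1 - 2c_2 = 4, 2c_1 + 0c_2 = -4; solving gives c_1 = -2, c_2 = -1.
Check: -2b1 - b2 = (4, -4).

(-2, -1)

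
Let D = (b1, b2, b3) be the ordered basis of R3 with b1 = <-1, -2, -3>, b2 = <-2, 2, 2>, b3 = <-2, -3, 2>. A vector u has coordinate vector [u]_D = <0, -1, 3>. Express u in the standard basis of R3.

The coordinates say u = 0·b1 - b2 + 3b3; adding the scaled basis vectors gives <-4, -11, 4>.

<-4, -11, 4>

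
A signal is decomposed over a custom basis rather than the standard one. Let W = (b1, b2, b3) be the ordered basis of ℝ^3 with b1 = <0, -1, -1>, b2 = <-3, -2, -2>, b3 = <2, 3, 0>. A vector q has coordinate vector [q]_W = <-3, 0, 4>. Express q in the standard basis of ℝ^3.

<8, 15, 3>

The coordinates say q = -3b1 + 0·b2 + 4b3; adding the scaled basis vectors gives <8, 15, 3>.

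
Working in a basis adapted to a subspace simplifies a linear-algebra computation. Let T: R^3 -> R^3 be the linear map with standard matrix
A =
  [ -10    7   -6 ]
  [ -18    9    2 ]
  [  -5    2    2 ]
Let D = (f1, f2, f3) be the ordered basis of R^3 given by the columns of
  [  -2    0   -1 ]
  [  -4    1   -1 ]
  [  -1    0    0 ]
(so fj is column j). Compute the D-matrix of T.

With P the matrix whose columns are f1, ..., f3, [T]_D = P^(-1) A P.
Column by column: T(f1) = A f1 = [-2, -2, 0]; its D-coordinates [0, 0, 2] give column 1.
Continuing for each basis vector yields [T]_D = [[0, -2, -3], [0, -2, 0], [2, -3, 3]].

[[0, -2, -3], [0, -2, 0], [2, -3, 3]]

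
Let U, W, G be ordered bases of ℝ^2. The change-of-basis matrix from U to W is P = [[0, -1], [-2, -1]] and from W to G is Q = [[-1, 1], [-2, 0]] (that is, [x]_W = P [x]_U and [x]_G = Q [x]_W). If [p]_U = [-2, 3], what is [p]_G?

Apply P to get W-coordinates [-3, 1], then Q to get G-coordinates.
The result is [p]_G = [4, 6].

[4, 6]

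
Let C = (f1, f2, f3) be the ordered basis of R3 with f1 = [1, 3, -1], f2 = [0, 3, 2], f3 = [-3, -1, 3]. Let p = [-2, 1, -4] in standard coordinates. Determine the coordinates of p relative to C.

[4, -3, 2]

We seek scalars with c_1 f1 + ... + c_3 f3 = p; equivalently solve M c = p where the columns of M are f1, ..., f3.
Gaussian elimination on [M | p] yields c = (4, -3, 2).
Check: 4f1 - 3f2 + 2f3 = [-2, 1, -4].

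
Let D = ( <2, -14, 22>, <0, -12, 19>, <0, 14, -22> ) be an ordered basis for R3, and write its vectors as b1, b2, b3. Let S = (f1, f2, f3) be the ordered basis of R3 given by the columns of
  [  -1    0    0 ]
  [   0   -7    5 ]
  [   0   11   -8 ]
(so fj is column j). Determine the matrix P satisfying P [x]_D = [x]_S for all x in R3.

[[-2, 0, 0], [2, 1, -2], [0, -1, 0]]

Take x = bj: its D-coordinates are the j-th standard unit vector, so P e_j — column j of P — equals [bj]_S.
b1 = -2f1 + 2f2 + 0·f3, giving column 1 = <-2, 2, 0>; repeating for each j gives P = [[-2, 0, 0], [2, 1, -2], [0, -1, 0]].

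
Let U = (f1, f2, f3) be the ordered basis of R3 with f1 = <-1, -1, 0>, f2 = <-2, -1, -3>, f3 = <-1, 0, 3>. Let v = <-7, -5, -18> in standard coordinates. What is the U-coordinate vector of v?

We seek scalars with c_1 f1 + ... + c_3 f3 = v; equivalently solve M c = v where the columns of M are f1, ..., f3.
Solving this 3x3 system gives c = (1, 4, -2).
Check: f1 + 4f2 - 2f3 = <-7, -5, -18>.

<1, 4, -2>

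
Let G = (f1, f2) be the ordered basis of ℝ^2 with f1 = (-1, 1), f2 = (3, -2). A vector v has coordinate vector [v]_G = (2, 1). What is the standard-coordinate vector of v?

The coordinates say v = 2f1 + f2; adding the scaled basis vectors gives (1, 0).

(1, 0)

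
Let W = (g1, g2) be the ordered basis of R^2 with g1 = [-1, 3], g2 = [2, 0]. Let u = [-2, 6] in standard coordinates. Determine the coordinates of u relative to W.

We seek scalars with c_1 g1 + c_2 g2 = u; equivalently solve M c = u where the columns of M are g1, g2.
System: -c_1 + 2c_2 = -2, 3c_1 + 0c_2 = 6; solving gives c_1 = 2, c_2 = 0.
Check: 2g1 + 0·g2 = [-2, 6].

[2, 0]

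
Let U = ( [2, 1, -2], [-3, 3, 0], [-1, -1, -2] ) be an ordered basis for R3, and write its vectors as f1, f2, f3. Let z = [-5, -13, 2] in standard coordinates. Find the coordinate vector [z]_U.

[z]_U is the unique c with M c = z, where M has columns f1, ..., f3.
Row-reducing the augmented matrix [M | z] gives c = (-4, -2, 3).
Check: -4f1 - 2f2 + 3f3 = [-5, -13, 2].

[-4, -2, 3]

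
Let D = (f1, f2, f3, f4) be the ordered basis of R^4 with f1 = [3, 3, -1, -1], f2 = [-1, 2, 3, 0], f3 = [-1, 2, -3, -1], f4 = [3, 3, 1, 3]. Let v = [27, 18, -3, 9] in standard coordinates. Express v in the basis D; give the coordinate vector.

[4, -2, -1, 4]

Write v = c_1 f1 + ... + c_4 f4 and solve for the c_i.
Solving this 4x4 system gives c = (4, -2, -1, 4).
Check: 4f1 - 2f2 - f3 + 4f4 = [27, 18, -3, 9].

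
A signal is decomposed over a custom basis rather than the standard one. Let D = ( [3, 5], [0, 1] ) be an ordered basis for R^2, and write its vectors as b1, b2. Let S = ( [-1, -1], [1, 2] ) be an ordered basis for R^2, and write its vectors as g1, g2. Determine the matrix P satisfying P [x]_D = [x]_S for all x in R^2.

[[-1, 1], [2, 1]]

Let M have columns bj and N have columns gj. Then for every x, N [x]_S = x = M [x]_D, so P = N^(-1) M.
Since det N = -1, N^(-1) has integer entries; multiplying gives P = [[-1, 1], [2, 1]].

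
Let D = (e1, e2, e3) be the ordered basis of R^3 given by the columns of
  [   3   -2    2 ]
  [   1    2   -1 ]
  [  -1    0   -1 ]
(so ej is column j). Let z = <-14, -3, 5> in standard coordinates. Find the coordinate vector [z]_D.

<-4, 0, -1>

Write z = c_1 e1 + ... + c_3 e3 and solve for the c_i.
Gaussian elimination on [M | z] yields c = (-4, 0, -1).
Check: -4e1 + 0·e2 - e3 = <-14, -3, 5>.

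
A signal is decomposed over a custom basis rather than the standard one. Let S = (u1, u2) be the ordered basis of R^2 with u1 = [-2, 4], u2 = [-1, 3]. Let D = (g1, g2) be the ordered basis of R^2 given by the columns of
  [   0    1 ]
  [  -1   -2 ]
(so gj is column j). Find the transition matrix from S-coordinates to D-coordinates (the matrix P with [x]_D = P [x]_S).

[[0, -1], [-2, -1]]

Take x = uj: its S-coordinates are the j-th standard unit vector, so P e_j — column j of P — equals [uj]_D.
u1 = 0·g1 - 2g2, giving column 1 = [0, -2]; repeating for each j gives P = [[0, -1], [-2, -1]].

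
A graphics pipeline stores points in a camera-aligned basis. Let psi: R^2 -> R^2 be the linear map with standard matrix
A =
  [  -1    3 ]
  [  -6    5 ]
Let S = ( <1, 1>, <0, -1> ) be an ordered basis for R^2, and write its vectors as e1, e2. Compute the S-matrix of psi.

[[2, -3], [3, 2]]

Let P have columns e1, e2. Then [psi]_S = P^(-1) A P.
Here det P = -1, so P^(-1) is integer; computing A P first and then P^(-1)(A P) gives [[2, -3], [3, 2]].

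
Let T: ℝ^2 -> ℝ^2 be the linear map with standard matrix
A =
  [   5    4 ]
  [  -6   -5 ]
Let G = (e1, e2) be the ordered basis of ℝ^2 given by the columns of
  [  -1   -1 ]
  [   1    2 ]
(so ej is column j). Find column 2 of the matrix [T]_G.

Compute T(e2) = A e2 = <3, -4> in standard coordinates.
Then write this in G-coordinates: solve for y in y_1 e1 + y_2 e2 = <3, -4>.
This gives y = <-2, -1>, which is column 2 of [T]_G.

<-2, -1>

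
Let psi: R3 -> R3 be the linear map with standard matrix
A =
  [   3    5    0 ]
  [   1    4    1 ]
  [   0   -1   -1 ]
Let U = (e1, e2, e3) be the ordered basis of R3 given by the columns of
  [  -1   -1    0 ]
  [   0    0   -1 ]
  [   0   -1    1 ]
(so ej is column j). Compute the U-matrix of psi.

[[2, 2, 2], [1, 1, 3], [1, 2, 3]]

With P the matrix whose columns are e1, ..., e3, [psi]_U = P^(-1) A P.
Column by column: psi(e1) = A e1 = (-3, -1, 0); its U-coordinates (2, 1, 1) give column 1.
Continuing for each basis vector yields [psi]_U = [[2, 2, 2], [1, 1, 3], [1, 2, 3]].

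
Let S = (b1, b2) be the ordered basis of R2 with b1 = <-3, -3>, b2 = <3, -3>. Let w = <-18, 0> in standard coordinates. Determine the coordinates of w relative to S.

[w]_S is the unique c with M c = w, where M has columns b1, b2.
System: -3c_1 + 3c_2 = -18, -3c_1 - 3c_2 = 0; solving gives c_1 = 3, c_2 = -3.
Check: 3b1 - 3b2 = <-18, 0>.

<3, -3>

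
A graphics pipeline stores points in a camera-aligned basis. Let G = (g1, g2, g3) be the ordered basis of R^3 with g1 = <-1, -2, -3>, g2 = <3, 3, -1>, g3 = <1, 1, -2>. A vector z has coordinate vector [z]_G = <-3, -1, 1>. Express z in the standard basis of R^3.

<1, 4, 8>

By definition z = -3g1 - g2 + g3.
Summing componentwise gives <1, 4, 8>.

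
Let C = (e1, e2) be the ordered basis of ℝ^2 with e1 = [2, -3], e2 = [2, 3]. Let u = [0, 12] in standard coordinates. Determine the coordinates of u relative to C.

[-2, 2]

We seek scalars with c_1 e1 + c_2 e2 = u; equivalently solve M c = u where the columns of M are e1, e2.
System: 2c_1 + 2c_2 = 0, -3c_1 + 3c_2 = 12; solving gives c_1 = -2, c_2 = 2.
Check: -2e1 + 2e2 = [0, 12].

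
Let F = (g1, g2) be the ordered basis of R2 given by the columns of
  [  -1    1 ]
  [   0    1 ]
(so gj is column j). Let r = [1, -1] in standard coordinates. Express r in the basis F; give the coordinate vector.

We seek scalars with c_1 g1 + c_2 g2 = r; equivalently solve M c = r where the columns of M are g1, g2.
System: -c_1 + c_2 = 1, 0c_1 + c_2 = -1; solving gives c_1 = -2, c_2 = -1.
Check: -2g1 - g2 = [1, -1].

[-2, -1]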